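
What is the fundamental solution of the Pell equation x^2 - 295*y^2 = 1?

First expand sqrt(295) as a continued fraction. With x_i = (sqrt(295) + m_i)/d_i and (m_0, d_0) = (0, 1): a_0 = floor(sqrt(295)) = 17, since 17^2 = 289 <= 295 < 324 = 18^2.
Iterate m_{i+1} = d_i*a_i - m_i, d_{i+1} = (295 - m_{i+1}^2)/d_i, a_{i+1} = floor((a_0 + m_{i+1})/d_{i+1}):
  m_1 = 1*17 - 0 = 17, d_1 = (295 - 17^2)/1 = 6/1 = 6, a_1 = floor((17 + 17)/6) = 5.
  m_2 = 6*5 - 17 = 13, d_2 = (295 - 13^2)/6 = 126/6 = 21, a_2 = floor((17 + 13)/21) = 1.
  m_3 = 21*1 - 13 = 8, d_3 = (295 - 8^2)/21 = 231/21 = 11, a_3 = floor((17 + 8)/11) = 2.
  m_4 = 11*2 - 8 = 14, d_4 = (295 - 14^2)/11 = 99/11 = 9, a_4 = floor((17 + 14)/9) = 3.
  m_5 = 9*3 - 14 = 13, d_5 = (295 - 13^2)/9 = 126/9 = 14, a_5 = floor((17 + 13)/14) = 2.
  m_6 = 14*2 - 13 = 15, d_6 = (295 - 15^2)/14 = 70/14 = 5, a_6 = floor((17 + 15)/5) = 6.
  m_7 = 5*6 - 15 = 15, d_7 = (295 - 15^2)/5 = 70/5 = 14, a_7 = floor((17 + 15)/14) = 2.
  m_8 = 14*2 - 15 = 13, d_8 = (295 - 13^2)/14 = 126/14 = 9, a_8 = floor((17 + 13)/9) = 3.
  m_9 = 9*3 - 13 = 14, d_9 = (295 - 14^2)/9 = 99/9 = 11, a_9 = floor((17 + 14)/11) = 2.
  m_10 = 11*2 - 14 = 8, d_10 = (295 - 8^2)/11 = 231/11 = 21, a_10 = floor((17 + 8)/21) = 1.
  m_11 = 21*1 - 8 = 13, d_11 = (295 - 13^2)/21 = 126/21 = 6, a_11 = floor((17 + 13)/6) = 5.
  m_12 = 6*5 - 13 = 17, d_12 = (295 - 17^2)/6 = 6/6 = 1, a_12 = floor((17 + 17)/1) = 34.
  m_13 = 1*34 - 17 = 17, d_13 = (295 - 17^2)/1 = 6/1 = 6: (m_13, d_13) = (m_1, d_1) = (17, 6), so from here the quotients repeat a_1, ..., a_12; the period length is 12.
So sqrt(295) = [17; (5, 1, 2, 3, 2, 6, 2, 3, 2, 1, 5, 34)] with period length k = 12.
k is even, so the fundamental solution of x^2 - 295y^2 = 1 is (p_{k-1}, q_{k-1}) = (p_11, q_11); compute convergents through index 11.
Convergents (p_i = a_i*p_{i-1} + p_{i-2}, q_i = a_i*q_{i-1} + q_{i-2} with p_{-2}=0, p_{-1}=1, q_{-2}=1, q_{-1}=0):
  i=0: a_0=17, p_0 = 17*1 + 0 = 17, q_0 = 17*0 + 1 = 1.
  i=1: a_1=5, p_1 = 5*17 + 1 = 86, q_1 = 5*1 + 0 = 5.
  i=2: a_2=1, p_2 = 1*86 + 17 = 103, q_2 = 1*5 + 1 = 6.
  i=3: a_3=2, p_3 = 2*103 + 86 = 292, q_3 = 2*6 + 5 = 17.
  i=4: a_4=3, p_4 = 3*292 + 103 = 979, q_4 = 3*17 + 6 = 57.
  i=5: a_5=2, p_5 = 2*979 + 292 = 2250, q_5 = 2*57 + 17 = 131.
  i=6: a_6=6, p_6 = 6*2250 + 979 = 14479, q_6 = 6*131 + 57 = 843.
  i=7: a_7=2, p_7 = 2*14479 + 2250 = 31208, q_7 = 2*843 + 131 = 1817.
  i=8: a_8=3, p_8 = 3*31208 + 14479 = 108103, q_8 = 3*1817 + 843 = 6294.
  i=9: a_9=2, p_9 = 2*108103 + 31208 = 247414, q_9 = 2*6294 + 1817 = 14405.
  i=10: a_10=1, p_10 = 1*247414 + 108103 = 355517, q_10 = 1*14405 + 6294 = 20699.
  i=11: a_11=5, p_11 = 5*355517 + 247414 = 2024999, q_11 = 5*20699 + 14405 = 117900.
Check: 2024999^2 - 295*117900^2 = 4100620950001 - 4100620950000 = 1, so (x, y) = (2024999, 117900) solves the equation, and by the theorem it is the least positive solution.

(x, y) = (2024999, 117900)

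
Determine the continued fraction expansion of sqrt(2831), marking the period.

Write x_i = (sqrt(2831) + m_i)/d_i with (m_0, d_0) = (0, 1). a_0 = floor(sqrt(2831)) = 53, since 53^2 = 2809 <= 2831 < 2916 = 54^2.
Iterate m_{i+1} = d_i*a_i - m_i, d_{i+1} = (2831 - m_{i+1}^2)/d_i, a_{i+1} = floor((a_0 + m_{i+1})/d_{i+1}):
  m_1 = 1*53 - 0 = 53, d_1 = (2831 - 53^2)/1 = 22/1 = 22, a_1 = floor((53 + 53)/22) = 4.
  m_2 = 22*4 - 53 = 35, d_2 = (2831 - 35^2)/22 = 1606/22 = 73, a_2 = floor((53 + 35)/73) = 1.
  m_3 = 73*1 - 35 = 38, d_3 = (2831 - 38^2)/73 = 1387/73 = 19, a_3 = floor((53 + 38)/19) = 4.
  m_4 = 19*4 - 38 = 38, d_4 = (2831 - 38^2)/19 = 1387/19 = 73, a_4 = floor((53 + 38)/73) = 1.
  m_5 = 73*1 - 38 = 35, d_5 = (2831 - 35^2)/73 = 1606/73 = 22, a_5 = floor((53 + 35)/22) = 4.
  m_6 = 22*4 - 35 = 53, d_6 = (2831 - 53^2)/22 = 22/22 = 1, a_6 = floor((53 + 53)/1) = 106.
  m_7 = 1*106 - 53 = 53, d_7 = (2831 - 53^2)/1 = 22/1 = 22: (m_7, d_7) = (m_1, d_1) = (53, 22), so from here the quotients repeat a_1, ..., a_6; the period length is 6.
Hence the expansion of sqrt(2831) is a_0 = 53 followed by the repeating block 4, 1, 4, 1, 4, 106 (period 6).

[53; (4, 1, 4, 1, 4, 106)]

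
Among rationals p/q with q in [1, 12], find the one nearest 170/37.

Expand x = 170/37 as a continued fraction with the Euclidean algorithm:
  170 = 4*37 + 22, so a_0 = 4.
  37 = 1*22 + 15, so a_1 = 1.
  22 = 1*15 + 7, so a_2 = 1.
  15 = 2*7 + 1, so a_3 = 2.
  7 = 7*1 + 0, so a_4 = 7.
so x = [4; 1, 1, 2, 7].
Convergents (p_i = a_i*p_{i-1} + p_{i-2}, q_i = a_i*q_{i-1} + q_{i-2} with p_{-2}=0, p_{-1}=1, q_{-2}=1, q_{-1}=0), until the denominator exceeds 12:
  i=0: a_0=4, p_0 = 4*1 + 0 = 4, q_0 = 4*0 + 1 = 1.
  i=1: a_1=1, p_1 = 1*4 + 1 = 5, q_1 = 1*1 + 0 = 1.
  i=2: a_2=1, p_2 = 1*5 + 4 = 9, q_2 = 1*1 + 1 = 2.
  i=3: a_3=2, p_3 = 2*9 + 5 = 23, q_3 = 2*2 + 1 = 5.
  i=4: a_4=7, p_4 = 7*23 + 9 = 170, q_4 = 7*5 + 2 = 37.
q_4 = 37 > 12, so the last convergent with denominator <= 12 is p_3/q_3 = 23/5.
The closest fraction with denominator <= 12 is either p_3/q_3 or the intermediate fraction (k*p_3 + p_2)/(k*q_3 + q_2) with the largest k >= 1 whose denominator stays <= 12; these approach x as k grows, and every other convergent or intermediate fraction in range is farther away.
Largest k: floor((12 - q_2)/q_3) = floor((12 - 2)/5) = 2.
That gives (2*23 + 9)/(2*5 + 2) = 55/12.
Compare the errors: |x - 23/5| = |170*5 - 23*37|/(37*5) = 1/185, and |x - 55/12| = |170*12 - 55*37|/(37*12) = 5/444.
Cross-multiplying, 1*444 = 444 < 925 = 5*185, so 1/185 is smaller: the convergent 23/5 is closer to x than 55/12.

23/5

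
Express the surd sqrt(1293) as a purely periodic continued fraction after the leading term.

Write x_i = (sqrt(1293) + m_i)/d_i with (m_0, d_0) = (0, 1). a_0 = floor(sqrt(1293)) = 35, since 35^2 = 1225 <= 1293 < 1296 = 36^2.
Iterate m_{i+1} = d_i*a_i - m_i, d_{i+1} = (1293 - m_{i+1}^2)/d_i, a_{i+1} = floor((a_0 + m_{i+1})/d_{i+1}):
  m_1 = 1*35 - 0 = 35, d_1 = (1293 - 35^2)/1 = 68/1 = 68, a_1 = floor((35 + 35)/68) = 1.
  m_2 = 68*1 - 35 = 33, d_2 = (1293 - 33^2)/68 = 204/68 = 3, a_2 = floor((35 + 33)/3) = 22.
  m_3 = 3*22 - 33 = 33, d_3 = (1293 - 33^2)/3 = 204/3 = 68, a_3 = floor((35 + 33)/68) = 1.
  m_4 = 68*1 - 33 = 35, d_4 = (1293 - 35^2)/68 = 68/68 = 1, a_4 = floor((35 + 35)/1) = 70.
  m_5 = 1*70 - 35 = 35, d_5 = (1293 - 35^2)/1 = 68/1 = 68: (m_5, d_5) = (m_1, d_1) = (35, 68), so from here the quotients repeat a_1, ..., a_4; the period length is 4.
Hence the expansion of sqrt(1293) is a_0 = 35 followed by the repeating block 1, 22, 1, 70 (period 4).

[35; (1, 22, 1, 70)]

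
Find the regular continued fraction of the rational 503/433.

[1; 6, 5, 2, 1, 1, 2]

Run the Euclidean algorithm on 503 and 433; the successive quotients are the partial quotients a_0, a_1, ... (each step inverts the fractional part left over by the previous one):
  503 = 1*433 + 70, so a_0 = 1.
  433 = 6*70 + 13, so a_1 = 6.
  70 = 5*13 + 5, so a_2 = 5.
  13 = 2*5 + 3, so a_3 = 2.
  5 = 1*3 + 2, so a_4 = 1.
  3 = 1*2 + 1, so a_5 = 1.
  2 = 2*1 + 0, so a_6 = 2.
The remainder reaches 0 after 7 divisions, so the expansion has 7 partial quotients, read off in order.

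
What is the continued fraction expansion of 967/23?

[42; 23]

Run the Euclidean algorithm on 967 and 23; the successive quotients are the partial quotients a_0, a_1, ... (each step inverts the fractional part left over by the previous one):
  967 = 42*23 + 1, so a_0 = 42.
  23 = 23*1 + 0, so a_1 = 23.
The remainder reaches 0 after 2 divisions, so the expansion has 2 partial quotients, read off in order.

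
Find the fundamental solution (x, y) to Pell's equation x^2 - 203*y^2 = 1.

(x, y) = (57, 4)

First expand sqrt(203) as a continued fraction. With x_i = (sqrt(203) + m_i)/d_i and (m_0, d_0) = (0, 1): a_0 = floor(sqrt(203)) = 14, since 14^2 = 196 <= 203 < 225 = 15^2.
Iterate m_{i+1} = d_i*a_i - m_i, d_{i+1} = (203 - m_{i+1}^2)/d_i, a_{i+1} = floor((a_0 + m_{i+1})/d_{i+1}):
  m_1 = 1*14 - 0 = 14, d_1 = (203 - 14^2)/1 = 7/1 = 7, a_1 = floor((14 + 14)/7) = 4.
  m_2 = 7*4 - 14 = 14, d_2 = (203 - 14^2)/7 = 7/7 = 1, a_2 = floor((14 + 14)/1) = 28.
  m_3 = 1*28 - 14 = 14, d_3 = (203 - 14^2)/1 = 7/1 = 7: (m_3, d_3) = (m_1, d_1) = (14, 7), so from here the quotients repeat a_1, a_2; the period length is 2.
So sqrt(203) = [14; (4, 28)] with period length k = 2.
k is even, so the fundamental solution of x^2 - 203y^2 = 1 is (p_{k-1}, q_{k-1}) = (p_1, q_1); compute convergents through index 1.
Convergents (p_i = a_i*p_{i-1} + p_{i-2}, q_i = a_i*q_{i-1} + q_{i-2} with p_{-2}=0, p_{-1}=1, q_{-2}=1, q_{-1}=0):
  i=0: a_0=14, p_0 = 14*1 + 0 = 14, q_0 = 14*0 + 1 = 1.
  i=1: a_1=4, p_1 = 4*14 + 1 = 57, q_1 = 4*1 + 0 = 4.
Check: 57^2 - 203*4^2 = 3249 - 3248 = 1, so (x, y) = (57, 4) solves the equation, and by the theorem it is the least positive solution.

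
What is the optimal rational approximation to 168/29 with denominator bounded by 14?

Expand x = 168/29 as a continued fraction with the Euclidean algorithm:
  168 = 5*29 + 23, so a_0 = 5.
  29 = 1*23 + 6, so a_1 = 1.
  23 = 3*6 + 5, so a_2 = 3.
  6 = 1*5 + 1, so a_3 = 1.
  5 = 5*1 + 0, so a_4 = 5.
so x = [5; 1, 3, 1, 5].
Convergents (p_i = a_i*p_{i-1} + p_{i-2}, q_i = a_i*q_{i-1} + q_{i-2} with p_{-2}=0, p_{-1}=1, q_{-2}=1, q_{-1}=0), until the denominator exceeds 14:
  i=0: a_0=5, p_0 = 5*1 + 0 = 5, q_0 = 5*0 + 1 = 1.
  i=1: a_1=1, p_1 = 1*5 + 1 = 6, q_1 = 1*1 + 0 = 1.
  i=2: a_2=3, p_2 = 3*6 + 5 = 23, q_2 = 3*1 + 1 = 4.
  i=3: a_3=1, p_3 = 1*23 + 6 = 29, q_3 = 1*4 + 1 = 5.
  i=4: a_4=5, p_4 = 5*29 + 23 = 168, q_4 = 5*5 + 4 = 29.
q_4 = 29 > 14, so the last convergent with denominator <= 14 is p_3/q_3 = 29/5.
The closest fraction with denominator <= 14 is either p_3/q_3 or the intermediate fraction (k*p_3 + p_2)/(k*q_3 + q_2) with the largest k >= 1 whose denominator stays <= 14; these approach x as k grows, and every other convergent or intermediate fraction in range is farther away.
Largest k: floor((14 - q_2)/q_3) = floor((14 - 4)/5) = 2.
That gives (2*29 + 23)/(2*5 + 4) = 81/14.
Compare the errors: |x - 29/5| = |168*5 - 29*29|/(29*5) = 1/145, and |x - 81/14| = |168*14 - 81*29|/(29*14) = 3/406.
Cross-multiplying, 1*406 = 406 < 435 = 3*145, so 1/145 is smaller: the convergent 29/5 is closer to x than 81/14.

29/5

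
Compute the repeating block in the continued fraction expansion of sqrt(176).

[13; (3, 1, 3, 26)]

Write x_i = (sqrt(176) + m_i)/d_i with (m_0, d_0) = (0, 1). a_0 = floor(sqrt(176)) = 13, since 13^2 = 169 <= 176 < 196 = 14^2.
Iterate m_{i+1} = d_i*a_i - m_i, d_{i+1} = (176 - m_{i+1}^2)/d_i, a_{i+1} = floor((a_0 + m_{i+1})/d_{i+1}):
  m_1 = 1*13 - 0 = 13, d_1 = (176 - 13^2)/1 = 7/1 = 7, a_1 = floor((13 + 13)/7) = 3.
  m_2 = 7*3 - 13 = 8, d_2 = (176 - 8^2)/7 = 112/7 = 16, a_2 = floor((13 + 8)/16) = 1.
  m_3 = 16*1 - 8 = 8, d_3 = (176 - 8^2)/16 = 112/16 = 7, a_3 = floor((13 + 8)/7) = 3.
  m_4 = 7*3 - 8 = 13, d_4 = (176 - 13^2)/7 = 7/7 = 1, a_4 = floor((13 + 13)/1) = 26.
  m_5 = 1*26 - 13 = 13, d_5 = (176 - 13^2)/1 = 7/1 = 7: (m_5, d_5) = (m_1, d_1) = (13, 7), so from here the quotients repeat a_1, ..., a_4; the period length is 4.
Hence the expansion of sqrt(176) is a_0 = 13 followed by the repeating block 3, 1, 3, 26 (period 4).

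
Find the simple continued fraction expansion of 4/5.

Run the Euclidean algorithm on 4 and 5; the successive quotients are the partial quotients a_0, a_1, ... (each step inverts the fractional part left over by the previous one):
  4 = 0*5 + 4, so a_0 = 0.
  5 = 1*4 + 1, so a_1 = 1.
  4 = 4*1 + 0, so a_2 = 4.
The remainder reaches 0 after 3 divisions, so the expansion has 3 partial quotients, read off in order.

[0; 1, 4]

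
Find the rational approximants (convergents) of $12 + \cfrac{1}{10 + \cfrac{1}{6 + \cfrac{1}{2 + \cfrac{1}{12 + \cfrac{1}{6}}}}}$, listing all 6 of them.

12/1, 121/10, 738/61, 1597/132, 19902/1645, 121009/10002

Using the convergent recurrence p_i = a_i*p_{i-1} + p_{i-2}, q_i = a_i*q_{i-1} + q_{i-2} with p_{-2}=0, p_{-1}=1, q_{-2}=1, q_{-1}=0:
  i=0: a_0=12, p_0 = 12*1 + 0 = 12, q_0 = 12*0 + 1 = 1.
  i=1: a_1=10, p_1 = 10*12 + 1 = 121, q_1 = 10*1 + 0 = 10.
  i=2: a_2=6, p_2 = 6*121 + 12 = 738, q_2 = 6*10 + 1 = 61.
  i=3: a_3=2, p_3 = 2*738 + 121 = 1597, q_3 = 2*61 + 10 = 132.
  i=4: a_4=12, p_4 = 12*1597 + 738 = 19902, q_4 = 12*132 + 61 = 1645.
  i=5: a_5=6, p_5 = 6*19902 + 1597 = 121009, q_5 = 6*1645 + 132 = 10002.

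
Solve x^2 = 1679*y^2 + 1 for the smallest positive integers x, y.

First expand sqrt(1679) as a continued fraction. With x_i = (sqrt(1679) + m_i)/d_i and (m_0, d_0) = (0, 1): a_0 = floor(sqrt(1679)) = 40, since 40^2 = 1600 <= 1679 < 1681 = 41^2.
Iterate m_{i+1} = d_i*a_i - m_i, d_{i+1} = (1679 - m_{i+1}^2)/d_i, a_{i+1} = floor((a_0 + m_{i+1})/d_{i+1}):
  m_1 = 1*40 - 0 = 40, d_1 = (1679 - 40^2)/1 = 79/1 = 79, a_1 = floor((40 + 40)/79) = 1.
  m_2 = 79*1 - 40 = 39, d_2 = (1679 - 39^2)/79 = 158/79 = 2, a_2 = floor((40 + 39)/2) = 39.
  m_3 = 2*39 - 39 = 39, d_3 = (1679 - 39^2)/2 = 158/2 = 79, a_3 = floor((40 + 39)/79) = 1.
  m_4 = 79*1 - 39 = 40, d_4 = (1679 - 40^2)/79 = 79/79 = 1, a_4 = floor((40 + 40)/1) = 80.
  m_5 = 1*80 - 40 = 40, d_5 = (1679 - 40^2)/1 = 79/1 = 79: (m_5, d_5) = (m_1, d_1) = (40, 79), so from here the quotients repeat a_1, ..., a_4; the period length is 4.
So sqrt(1679) = [40; (1, 39, 1, 80)] with period length k = 4.
k is even, so the fundamental solution of x^2 - 1679y^2 = 1 is (p_{k-1}, q_{k-1}) = (p_3, q_3); compute convergents through index 3.
Convergents (p_i = a_i*p_{i-1} + p_{i-2}, q_i = a_i*q_{i-1} + q_{i-2} with p_{-2}=0, p_{-1}=1, q_{-2}=1, q_{-1}=0):
  i=0: a_0=40, p_0 = 40*1 + 0 = 40, q_0 = 40*0 + 1 = 1.
  i=1: a_1=1, p_1 = 1*40 + 1 = 41, q_1 = 1*1 + 0 = 1.
  i=2: a_2=39, p_2 = 39*41 + 40 = 1639, q_2 = 39*1 + 1 = 40.
  i=3: a_3=1, p_3 = 1*1639 + 41 = 1680, q_3 = 1*40 + 1 = 41.
Check: 1680^2 - 1679*41^2 = 2822400 - 2822399 = 1, so (x, y) = (1680, 41) solves the equation, and by the theorem it is the least positive solution.

(x, y) = (1680, 41)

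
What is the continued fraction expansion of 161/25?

[6; 2, 3, 1, 2]

Run the Euclidean algorithm on 161 and 25; the successive quotients are the partial quotients a_0, a_1, ... (each step inverts the fractional part left over by the previous one):
  161 = 6*25 + 11, so a_0 = 6.
  25 = 2*11 + 3, so a_1 = 2.
  11 = 3*3 + 2, so a_2 = 3.
  3 = 1*2 + 1, so a_3 = 1.
  2 = 2*1 + 0, so a_4 = 2.
The remainder reaches 0 after 5 divisions, so the expansion has 5 partial quotients, read off in order.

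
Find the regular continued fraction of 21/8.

Run the Euclidean algorithm on 21 and 8; the successive quotients are the partial quotients a_0, a_1, ... (each step inverts the fractional part left over by the previous one):
  21 = 2*8 + 5, so a_0 = 2.
  8 = 1*5 + 3, so a_1 = 1.
  5 = 1*3 + 2, so a_2 = 1.
  3 = 1*2 + 1, so a_3 = 1.
  2 = 2*1 + 0, so a_4 = 2.
The remainder reaches 0 after 5 divisions, so the expansion has 5 partial quotients, read off in order.

[2; 1, 1, 1, 2]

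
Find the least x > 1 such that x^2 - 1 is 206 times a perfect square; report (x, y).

First expand sqrt(206) as a continued fraction. With x_i = (sqrt(206) + m_i)/d_i and (m_0, d_0) = (0, 1): a_0 = floor(sqrt(206)) = 14, since 14^2 = 196 <= 206 < 225 = 15^2.
Iterate m_{i+1} = d_i*a_i - m_i, d_{i+1} = (206 - m_{i+1}^2)/d_i, a_{i+1} = floor((a_0 + m_{i+1})/d_{i+1}):
  m_1 = 1*14 - 0 = 14, d_1 = (206 - 14^2)/1 = 10/1 = 10, a_1 = floor((14 + 14)/10) = 2.
  m_2 = 10*2 - 14 = 6, d_2 = (206 - 6^2)/10 = 170/10 = 17, a_2 = floor((14 + 6)/17) = 1.
  m_3 = 17*1 - 6 = 11, d_3 = (206 - 11^2)/17 = 85/17 = 5, a_3 = floor((14 + 11)/5) = 5.
  m_4 = 5*5 - 11 = 14, d_4 = (206 - 14^2)/5 = 10/5 = 2, a_4 = floor((14 + 14)/2) = 14.
  m_5 = 2*14 - 14 = 14, d_5 = (206 - 14^2)/2 = 10/2 = 5, a_5 = floor((14 + 14)/5) = 5.
  m_6 = 5*5 - 14 = 11, d_6 = (206 - 11^2)/5 = 85/5 = 17, a_6 = floor((14 + 11)/17) = 1.
  m_7 = 17*1 - 11 = 6, d_7 = (206 - 6^2)/17 = 170/17 = 10, a_7 = floor((14 + 6)/10) = 2.
  m_8 = 10*2 - 6 = 14, d_8 = (206 - 14^2)/10 = 10/10 = 1, a_8 = floor((14 + 14)/1) = 28.
  m_9 = 1*28 - 14 = 14, d_9 = (206 - 14^2)/1 = 10/1 = 10: (m_9, d_9) = (m_1, d_1) = (14, 10), so from here the quotients repeat a_1, ..., a_8; the period length is 8.
So sqrt(206) = [14; (2, 1, 5, 14, 5, 1, 2, 28)] with period length k = 8.
k is even, so the fundamental solution of x^2 - 206y^2 = 1 is (p_{k-1}, q_{k-1}) = (p_7, q_7); compute convergents through index 7.
Convergents (p_i = a_i*p_{i-1} + p_{i-2}, q_i = a_i*q_{i-1} + q_{i-2} with p_{-2}=0, p_{-1}=1, q_{-2}=1, q_{-1}=0):
  i=0: a_0=14, p_0 = 14*1 + 0 = 14, q_0 = 14*0 + 1 = 1.
  i=1: a_1=2, p_1 = 2*14 + 1 = 29, q_1 = 2*1 + 0 = 2.
  i=2: a_2=1, p_2 = 1*29 + 14 = 43, q_2 = 1*2 + 1 = 3.
  i=3: a_3=5, p_3 = 5*43 + 29 = 244, q_3 = 5*3 + 2 = 17.
  i=4: a_4=14, p_4 = 14*244 + 43 = 3459, q_4 = 14*17 + 3 = 241.
  i=5: a_5=5, p_5 = 5*3459 + 244 = 17539, q_5 = 5*241 + 17 = 1222.
  i=6: a_6=1, p_6 = 1*17539 + 3459 = 20998, q_6 = 1*1222 + 241 = 1463.
  i=7: a_7=2, p_7 = 2*20998 + 17539 = 59535, q_7 = 2*1463 + 1222 = 4148.
Check: 59535^2 - 206*4148^2 = 3544416225 - 3544416224 = 1, so (x, y) = (59535, 4148) solves the equation, and by the theorem it is the least positive solution.

(x, y) = (59535, 4148)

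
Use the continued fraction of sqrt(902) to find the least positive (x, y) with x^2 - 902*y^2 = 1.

(x, y) = (901, 30)

First expand sqrt(902) as a continued fraction. With x_i = (sqrt(902) + m_i)/d_i and (m_0, d_0) = (0, 1): a_0 = floor(sqrt(902)) = 30, since 30^2 = 900 <= 902 < 961 = 31^2.
Iterate m_{i+1} = d_i*a_i - m_i, d_{i+1} = (902 - m_{i+1}^2)/d_i, a_{i+1} = floor((a_0 + m_{i+1})/d_{i+1}):
  m_1 = 1*30 - 0 = 30, d_1 = (902 - 30^2)/1 = 2/1 = 2, a_1 = floor((30 + 30)/2) = 30.
  m_2 = 2*30 - 30 = 30, d_2 = (902 - 30^2)/2 = 2/2 = 1, a_2 = floor((30 + 30)/1) = 60.
  m_3 = 1*60 - 30 = 30, d_3 = (902 - 30^2)/1 = 2/1 = 2: (m_3, d_3) = (m_1, d_1) = (30, 2), so from here the quotients repeat a_1, a_2; the period length is 2.
So sqrt(902) = [30; (30, 60)] with period length k = 2.
k is even, so the fundamental solution of x^2 - 902y^2 = 1 is (p_{k-1}, q_{k-1}) = (p_1, q_1); compute convergents through index 1.
Convergents (p_i = a_i*p_{i-1} + p_{i-2}, q_i = a_i*q_{i-1} + q_{i-2} with p_{-2}=0, p_{-1}=1, q_{-2}=1, q_{-1}=0):
  i=0: a_0=30, p_0 = 30*1 + 0 = 30, q_0 = 30*0 + 1 = 1.
  i=1: a_1=30, p_1 = 30*30 + 1 = 901, q_1 = 30*1 + 0 = 30.
Check: 901^2 - 902*30^2 = 811801 - 811800 = 1, so (x, y) = (901, 30) solves the equation, and by the theorem it is the least positive solution.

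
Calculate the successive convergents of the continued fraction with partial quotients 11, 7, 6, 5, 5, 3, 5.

Using the convergent recurrence p_i = a_i*p_{i-1} + p_{i-2}, q_i = a_i*q_{i-1} + q_{i-2} with p_{-2}=0, p_{-1}=1, q_{-2}=1, q_{-1}=0:
  i=0: a_0=11, p_0 = 11*1 + 0 = 11, q_0 = 11*0 + 1 = 1.
  i=1: a_1=7, p_1 = 7*11 + 1 = 78, q_1 = 7*1 + 0 = 7.
  i=2: a_2=6, p_2 = 6*78 + 11 = 479, q_2 = 6*7 + 1 = 43.
  i=3: a_3=5, p_3 = 5*479 + 78 = 2473, q_3 = 5*43 + 7 = 222.
  i=4: a_4=5, p_4 = 5*2473 + 479 = 12844, q_4 = 5*222 + 43 = 1153.
  i=5: a_5=3, p_5 = 3*12844 + 2473 = 41005, q_5 = 3*1153 + 222 = 3681.
  i=6: a_6=5, p_6 = 5*41005 + 12844 = 217869, q_6 = 5*3681 + 1153 = 19558.

11/1, 78/7, 479/43, 2473/222, 12844/1153, 41005/3681, 217869/19558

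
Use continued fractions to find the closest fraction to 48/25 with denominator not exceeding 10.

19/10

Expand x = 48/25 as a continued fraction with the Euclidean algorithm:
  48 = 1*25 + 23, so a_0 = 1.
  25 = 1*23 + 2, so a_1 = 1.
  23 = 11*2 + 1, so a_2 = 11.
  2 = 2*1 + 0, so a_3 = 2.
so x = [1; 1, 11, 2].
Convergents (p_i = a_i*p_{i-1} + p_{i-2}, q_i = a_i*q_{i-1} + q_{i-2} with p_{-2}=0, p_{-1}=1, q_{-2}=1, q_{-1}=0), until the denominator exceeds 10:
  i=0: a_0=1, p_0 = 1*1 + 0 = 1, q_0 = 1*0 + 1 = 1.
  i=1: a_1=1, p_1 = 1*1 + 1 = 2, q_1 = 1*1 + 0 = 1.
  i=2: a_2=11, p_2 = 11*2 + 1 = 23, q_2 = 11*1 + 1 = 12.
q_2 = 12 > 10, so the last convergent with denominator <= 10 is p_1/q_1 = 2/1.
The closest fraction with denominator <= 10 is either p_1/q_1 or the intermediate fraction (k*p_1 + p_0)/(k*q_1 + q_0) with the largest k >= 1 whose denominator stays <= 10; these approach x as k grows, and every other convergent or intermediate fraction in range is farther away.
Largest k: floor((10 - q_0)/q_1) = floor((10 - 1)/1) = 9.
That gives (9*2 + 1)/(9*1 + 1) = 19/10.
Compare the errors: |x - 2/1| = |48*1 - 2*25|/(25*1) = 2/25, and |x - 19/10| = |48*10 - 19*25|/(25*10) = 5/250.
Cross-multiplying, 5*25 = 125 < 500 = 2*250, so 5/250 is smaller: the intermediate fraction 19/10 is closer to x than 2/1.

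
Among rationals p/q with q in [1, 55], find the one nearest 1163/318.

Expand x = 1163/318 as a continued fraction with the Euclidean algorithm:
  1163 = 3*318 + 209, so a_0 = 3.
  318 = 1*209 + 109, so a_1 = 1.
  209 = 1*109 + 100, so a_2 = 1.
  109 = 1*100 + 9, so a_3 = 1.
  100 = 11*9 + 1, so a_4 = 11.
  9 = 9*1 + 0, so a_5 = 9.
so x = [3; 1, 1, 1, 11, 9].
Convergents (p_i = a_i*p_{i-1} + p_{i-2}, q_i = a_i*q_{i-1} + q_{i-2} with p_{-2}=0, p_{-1}=1, q_{-2}=1, q_{-1}=0), until the denominator exceeds 55:
  i=0: a_0=3, p_0 = 3*1 + 0 = 3, q_0 = 3*0 + 1 = 1.
  i=1: a_1=1, p_1 = 1*3 + 1 = 4, q_1 = 1*1 + 0 = 1.
  i=2: a_2=1, p_2 = 1*4 + 3 = 7, q_2 = 1*1 + 1 = 2.
  i=3: a_3=1, p_3 = 1*7 + 4 = 11, q_3 = 1*2 + 1 = 3.
  i=4: a_4=11, p_4 = 11*11 + 7 = 128, q_4 = 11*3 + 2 = 35.
  i=5: a_5=9, p_5 = 9*128 + 11 = 1163, q_5 = 9*35 + 3 = 318.
q_5 = 318 > 55, so the last convergent with denominator <= 55 is p_4/q_4 = 128/35.
The closest fraction with denominator <= 55 is either p_4/q_4 or the intermediate fraction (k*p_4 + p_3)/(k*q_4 + q_3) with the largest k >= 1 whose denominator stays <= 55; these approach x as k grows, and every other convergent or intermediate fraction in range is farther away.
Largest k: floor((55 - q_3)/q_4) = floor((55 - 3)/35) = 1.
That gives (1*128 + 11)/(1*35 + 3) = 139/38.
Compare the errors: |x - 128/35| = |1163*35 - 128*318|/(318*35) = 1/11130, and |x - 139/38| = |1163*38 - 139*318|/(318*38) = 8/12084.
Cross-multiplying, 1*12084 = 12084 < 89040 = 8*11130, so 1/11130 is smaller: the convergent 128/35 is closer to x than 139/38.

128/35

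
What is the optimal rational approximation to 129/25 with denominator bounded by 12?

Expand x = 129/25 as a continued fraction with the Euclidean algorithm:
  129 = 5*25 + 4, so a_0 = 5.
  25 = 6*4 + 1, so a_1 = 6.
  4 = 4*1 + 0, so a_2 = 4.
so x = [5; 6, 4].
Convergents (p_i = a_i*p_{i-1} + p_{i-2}, q_i = a_i*q_{i-1} + q_{i-2} with p_{-2}=0, p_{-1}=1, q_{-2}=1, q_{-1}=0), until the denominator exceeds 12:
  i=0: a_0=5, p_0 = 5*1 + 0 = 5, q_0 = 5*0 + 1 = 1.
  i=1: a_1=6, p_1 = 6*5 + 1 = 31, q_1 = 6*1 + 0 = 6.
  i=2: a_2=4, p_2 = 4*31 + 5 = 129, q_2 = 4*6 + 1 = 25.
q_2 = 25 > 12, so the last convergent with denominator <= 12 is p_1/q_1 = 31/6.
The closest fraction with denominator <= 12 is either p_1/q_1 or the intermediate fraction (k*p_1 + p_0)/(k*q_1 + q_0) with the largest k >= 1 whose denominator stays <= 12; these approach x as k grows, and every other convergent or intermediate fraction in range is farther away.
Largest k: floor((12 - q_0)/q_1) = floor((12 - 1)/6) = 1.
That gives (1*31 + 5)/(1*6 + 1) = 36/7.
Compare the errors: |x - 31/6| = |129*6 - 31*25|/(25*6) = 1/150, and |x - 36/7| = |129*7 - 36*25|/(25*7) = 3/175.
Cross-multiplying, 1*175 = 175 < 450 = 3*150, so 1/150 is smaller: the convergent 31/6 is closer to x than 36/7.

31/6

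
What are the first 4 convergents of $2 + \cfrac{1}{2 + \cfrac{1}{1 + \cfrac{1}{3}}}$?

Using the convergent recurrence p_i = a_i*p_{i-1} + p_{i-2}, q_i = a_i*q_{i-1} + q_{i-2} with p_{-2}=0, p_{-1}=1, q_{-2}=1, q_{-1}=0:
  i=0: a_0=2, p_0 = 2*1 + 0 = 2, q_0 = 2*0 + 1 = 1.
  i=1: a_1=2, p_1 = 2*2 + 1 = 5, q_1 = 2*1 + 0 = 2.
  i=2: a_2=1, p_2 = 1*5 + 2 = 7, q_2 = 1*2 + 1 = 3.
  i=3: a_3=3, p_3 = 3*7 + 5 = 26, q_3 = 3*3 + 2 = 11.

2/1, 5/2, 7/3, 26/11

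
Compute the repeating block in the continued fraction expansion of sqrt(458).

[21; (2, 2, 42)]

Write x_i = (sqrt(458) + m_i)/d_i with (m_0, d_0) = (0, 1). a_0 = floor(sqrt(458)) = 21, since 21^2 = 441 <= 458 < 484 = 22^2.
Iterate m_{i+1} = d_i*a_i - m_i, d_{i+1} = (458 - m_{i+1}^2)/d_i, a_{i+1} = floor((a_0 + m_{i+1})/d_{i+1}):
  m_1 = 1*21 - 0 = 21, d_1 = (458 - 21^2)/1 = 17/1 = 17, a_1 = floor((21 + 21)/17) = 2.
  m_2 = 17*2 - 21 = 13, d_2 = (458 - 13^2)/17 = 289/17 = 17, a_2 = floor((21 + 13)/17) = 2.
  m_3 = 17*2 - 13 = 21, d_3 = (458 - 21^2)/17 = 17/17 = 1, a_3 = floor((21 + 21)/1) = 42.
  m_4 = 1*42 - 21 = 21, d_4 = (458 - 21^2)/1 = 17/1 = 17: (m_4, d_4) = (m_1, d_1) = (21, 17), so from here the quotients repeat a_1, ..., a_3; the period length is 3.
Hence the expansion of sqrt(458) is a_0 = 21 followed by the repeating block 2, 2, 42 (period 3).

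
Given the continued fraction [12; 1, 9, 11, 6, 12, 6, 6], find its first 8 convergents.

Using the convergent recurrence p_i = a_i*p_{i-1} + p_{i-2}, q_i = a_i*q_{i-1} + q_{i-2} with p_{-2}=0, p_{-1}=1, q_{-2}=1, q_{-1}=0:
  i=0: a_0=12, p_0 = 12*1 + 0 = 12, q_0 = 12*0 + 1 = 1.
  i=1: a_1=1, p_1 = 1*12 + 1 = 13, q_1 = 1*1 + 0 = 1.
  i=2: a_2=9, p_2 = 9*13 + 12 = 129, q_2 = 9*1 + 1 = 10.
  i=3: a_3=11, p_3 = 11*129 + 13 = 1432, q_3 = 11*10 + 1 = 111.
  i=4: a_4=6, p_4 = 6*1432 + 129 = 8721, q_4 = 6*111 + 10 = 676.
  i=5: a_5=12, p_5 = 12*8721 + 1432 = 106084, q_5 = 12*676 + 111 = 8223.
  i=6: a_6=6, p_6 = 6*106084 + 8721 = 645225, q_6 = 6*8223 + 676 = 50014.
  i=7: a_7=6, p_7 = 6*645225 + 106084 = 3977434, q_7 = 6*50014 + 8223 = 308307.

12/1, 13/1, 129/10, 1432/111, 8721/676, 106084/8223, 645225/50014, 3977434/308307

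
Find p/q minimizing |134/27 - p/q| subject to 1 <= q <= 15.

Expand x = 134/27 as a continued fraction with the Euclidean algorithm:
  134 = 4*27 + 26, so a_0 = 4.
  27 = 1*26 + 1, so a_1 = 1.
  26 = 26*1 + 0, so a_2 = 26.
so x = [4; 1, 26].
Convergents (p_i = a_i*p_{i-1} + p_{i-2}, q_i = a_i*q_{i-1} + q_{i-2} with p_{-2}=0, p_{-1}=1, q_{-2}=1, q_{-1}=0), until the denominator exceeds 15:
  i=0: a_0=4, p_0 = 4*1 + 0 = 4, q_0 = 4*0 + 1 = 1.
  i=1: a_1=1, p_1 = 1*4 + 1 = 5, q_1 = 1*1 + 0 = 1.
  i=2: a_2=26, p_2 = 26*5 + 4 = 134, q_2 = 26*1 + 1 = 27.
q_2 = 27 > 15, so the last convergent with denominator <= 15 is p_1/q_1 = 5/1.
The closest fraction with denominator <= 15 is either p_1/q_1 or the intermediate fraction (k*p_1 + p_0)/(k*q_1 + q_0) with the largest k >= 1 whose denominator stays <= 15; these approach x as k grows, and every other convergent or intermediate fraction in range is farther away.
Largest k: floor((15 - q_0)/q_1) = floor((15 - 1)/1) = 14.
That gives (14*5 + 4)/(14*1 + 1) = 74/15.
Compare the errors: |x - 5/1| = |134*1 - 5*27|/(27*1) = 1/27, and |x - 74/15| = |134*15 - 74*27|/(27*15) = 12/405.
Cross-multiplying, 12*27 = 324 < 405 = 1*405, so 12/405 is smaller: the intermediate fraction 74/15 is closer to x than 5/1.

74/15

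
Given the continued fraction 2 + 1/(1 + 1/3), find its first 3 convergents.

2/1, 3/1, 11/4

Using the convergent recurrence p_i = a_i*p_{i-1} + p_{i-2}, q_i = a_i*q_{i-1} + q_{i-2} with p_{-2}=0, p_{-1}=1, q_{-2}=1, q_{-1}=0:
  i=0: a_0=2, p_0 = 2*1 + 0 = 2, q_0 = 2*0 + 1 = 1.
  i=1: a_1=1, p_1 = 1*2 + 1 = 3, q_1 = 1*1 + 0 = 1.
  i=2: a_2=3, p_2 = 3*3 + 2 = 11, q_2 = 3*1 + 1 = 4.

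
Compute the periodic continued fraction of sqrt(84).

[9; (6, 18)]

Write x_i = (sqrt(84) + m_i)/d_i with (m_0, d_0) = (0, 1). a_0 = floor(sqrt(84)) = 9, since 9^2 = 81 <= 84 < 100 = 10^2.
Iterate m_{i+1} = d_i*a_i - m_i, d_{i+1} = (84 - m_{i+1}^2)/d_i, a_{i+1} = floor((a_0 + m_{i+1})/d_{i+1}):
  m_1 = 1*9 - 0 = 9, d_1 = (84 - 9^2)/1 = 3/1 = 3, a_1 = floor((9 + 9)/3) = 6.
  m_2 = 3*6 - 9 = 9, d_2 = (84 - 9^2)/3 = 3/3 = 1, a_2 = floor((9 + 9)/1) = 18.
  m_3 = 1*18 - 9 = 9, d_3 = (84 - 9^2)/1 = 3/1 = 3: (m_3, d_3) = (m_1, d_1) = (9, 3), so from here the quotients repeat a_1, a_2; the period length is 2.
Hence the expansion of sqrt(84) is a_0 = 9 followed by the repeating block 6, 18 (period 2).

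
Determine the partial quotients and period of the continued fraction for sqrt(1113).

[33; (2, 1, 3, 3, 1, 8, 1, 3, 3, 1, 2, 66)]

Write x_i = (sqrt(1113) + m_i)/d_i with (m_0, d_0) = (0, 1). a_0 = floor(sqrt(1113)) = 33, since 33^2 = 1089 <= 1113 < 1156 = 34^2.
Iterate m_{i+1} = d_i*a_i - m_i, d_{i+1} = (1113 - m_{i+1}^2)/d_i, a_{i+1} = floor((a_0 + m_{i+1})/d_{i+1}):
  m_1 = 1*33 - 0 = 33, d_1 = (1113 - 33^2)/1 = 24/1 = 24, a_1 = floor((33 + 33)/24) = 2.
  m_2 = 24*2 - 33 = 15, d_2 = (1113 - 15^2)/24 = 888/24 = 37, a_2 = floor((33 + 15)/37) = 1.
  m_3 = 37*1 - 15 = 22, d_3 = (1113 - 22^2)/37 = 629/37 = 17, a_3 = floor((33 + 22)/17) = 3.
  m_4 = 17*3 - 22 = 29, d_4 = (1113 - 29^2)/17 = 272/17 = 16, a_4 = floor((33 + 29)/16) = 3.
  m_5 = 16*3 - 29 = 19, d_5 = (1113 - 19^2)/16 = 752/16 = 47, a_5 = floor((33 + 19)/47) = 1.
  m_6 = 47*1 - 19 = 28, d_6 = (1113 - 28^2)/47 = 329/47 = 7, a_6 = floor((33 + 28)/7) = 8.
  m_7 = 7*8 - 28 = 28, d_7 = (1113 - 28^2)/7 = 329/7 = 47, a_7 = floor((33 + 28)/47) = 1.
  m_8 = 47*1 - 28 = 19, d_8 = (1113 - 19^2)/47 = 752/47 = 16, a_8 = floor((33 + 19)/16) = 3.
  m_9 = 16*3 - 19 = 29, d_9 = (1113 - 29^2)/16 = 272/16 = 17, a_9 = floor((33 + 29)/17) = 3.
  m_10 = 17*3 - 29 = 22, d_10 = (1113 - 22^2)/17 = 629/17 = 37, a_10 = floor((33 + 22)/37) = 1.
  m_11 = 37*1 - 22 = 15, d_11 = (1113 - 15^2)/37 = 888/37 = 24, a_11 = floor((33 + 15)/24) = 2.
  m_12 = 24*2 - 15 = 33, d_12 = (1113 - 33^2)/24 = 24/24 = 1, a_12 = floor((33 + 33)/1) = 66.
  m_13 = 1*66 - 33 = 33, d_13 = (1113 - 33^2)/1 = 24/1 = 24: (m_13, d_13) = (m_1, d_1) = (33, 24), so from here the quotients repeat a_1, ..., a_12; the period length is 12.
Hence the expansion of sqrt(1113) is a_0 = 33 followed by the repeating block 2, 1, 3, 3, 1, 8, 1, 3, 3, 1, 2, 66 (period 12).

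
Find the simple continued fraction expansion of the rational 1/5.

Run the Euclidean algorithm on 1 and 5; the successive quotients are the partial quotients a_0, a_1, ... (each step inverts the fractional part left over by the previous one):
  1 = 0*5 + 1, so a_0 = 0.
  5 = 5*1 + 0, so a_1 = 5.
The remainder reaches 0 after 2 divisions, so the expansion has 2 partial quotients, read off in order.

[0; 5]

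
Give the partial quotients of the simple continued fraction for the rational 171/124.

[1; 2, 1, 1, 1, 3, 4]

Run the Euclidean algorithm on 171 and 124; the successive quotients are the partial quotients a_0, a_1, ... (each step inverts the fractional part left over by the previous one):
  171 = 1*124 + 47, so a_0 = 1.
  124 = 2*47 + 30, so a_1 = 2.
  47 = 1*30 + 17, so a_2 = 1.
  30 = 1*17 + 13, so a_3 = 1.
  17 = 1*13 + 4, so a_4 = 1.
  13 = 3*4 + 1, so a_5 = 3.
  4 = 4*1 + 0, so a_6 = 4.
The remainder reaches 0 after 7 divisions, so the expansion has 7 partial quotients, read off in order.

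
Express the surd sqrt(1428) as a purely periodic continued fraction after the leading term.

[37; (1, 3, 1, 2, 1, 3, 1, 74)]

Write x_i = (sqrt(1428) + m_i)/d_i with (m_0, d_0) = (0, 1). a_0 = floor(sqrt(1428)) = 37, since 37^2 = 1369 <= 1428 < 1444 = 38^2.
Iterate m_{i+1} = d_i*a_i - m_i, d_{i+1} = (1428 - m_{i+1}^2)/d_i, a_{i+1} = floor((a_0 + m_{i+1})/d_{i+1}):
  m_1 = 1*37 - 0 = 37, d_1 = (1428 - 37^2)/1 = 59/1 = 59, a_1 = floor((37 + 37)/59) = 1.
  m_2 = 59*1 - 37 = 22, d_2 = (1428 - 22^2)/59 = 944/59 = 16, a_2 = floor((37 + 22)/16) = 3.
  m_3 = 16*3 - 22 = 26, d_3 = (1428 - 26^2)/16 = 752/16 = 47, a_3 = floor((37 + 26)/47) = 1.
  m_4 = 47*1 - 26 = 21, d_4 = (1428 - 21^2)/47 = 987/47 = 21, a_4 = floor((37 + 21)/21) = 2.
  m_5 = 21*2 - 21 = 21, d_5 = (1428 - 21^2)/21 = 987/21 = 47, a_5 = floor((37 + 21)/47) = 1.
  m_6 = 47*1 - 21 = 26, d_6 = (1428 - 26^2)/47 = 752/47 = 16, a_6 = floor((37 + 26)/16) = 3.
  m_7 = 16*3 - 26 = 22, d_7 = (1428 - 22^2)/16 = 944/16 = 59, a_7 = floor((37 + 22)/59) = 1.
  m_8 = 59*1 - 22 = 37, d_8 = (1428 - 37^2)/59 = 59/59 = 1, a_8 = floor((37 + 37)/1) = 74.
  m_9 = 1*74 - 37 = 37, d_9 = (1428 - 37^2)/1 = 59/1 = 59: (m_9, d_9) = (m_1, d_1) = (37, 59), so from here the quotients repeat a_1, ..., a_8; the period length is 8.
Hence the expansion of sqrt(1428) is a_0 = 37 followed by the repeating block 1, 3, 1, 2, 1, 3, 1, 74 (period 8).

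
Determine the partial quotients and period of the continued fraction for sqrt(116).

[10; (1, 3, 2, 1, 4, 1, 2, 3, 1, 20)]

Write x_i = (sqrt(116) + m_i)/d_i with (m_0, d_0) = (0, 1). a_0 = floor(sqrt(116)) = 10, since 10^2 = 100 <= 116 < 121 = 11^2.
Iterate m_{i+1} = d_i*a_i - m_i, d_{i+1} = (116 - m_{i+1}^2)/d_i, a_{i+1} = floor((a_0 + m_{i+1})/d_{i+1}):
  m_1 = 1*10 - 0 = 10, d_1 = (116 - 10^2)/1 = 16/1 = 16, a_1 = floor((10 + 10)/16) = 1.
  m_2 = 16*1 - 10 = 6, d_2 = (116 - 6^2)/16 = 80/16 = 5, a_2 = floor((10 + 6)/5) = 3.
  m_3 = 5*3 - 6 = 9, d_3 = (116 - 9^2)/5 = 35/5 = 7, a_3 = floor((10 + 9)/7) = 2.
  m_4 = 7*2 - 9 = 5, d_4 = (116 - 5^2)/7 = 91/7 = 13, a_4 = floor((10 + 5)/13) = 1.
  m_5 = 13*1 - 5 = 8, d_5 = (116 - 8^2)/13 = 52/13 = 4, a_5 = floor((10 + 8)/4) = 4.
  m_6 = 4*4 - 8 = 8, d_6 = (116 - 8^2)/4 = 52/4 = 13, a_6 = floor((10 + 8)/13) = 1.
  m_7 = 13*1 - 8 = 5, d_7 = (116 - 5^2)/13 = 91/13 = 7, a_7 = floor((10 + 5)/7) = 2.
  m_8 = 7*2 - 5 = 9, d_8 = (116 - 9^2)/7 = 35/7 = 5, a_8 = floor((10 + 9)/5) = 3.
  m_9 = 5*3 - 9 = 6, d_9 = (116 - 6^2)/5 = 80/5 = 16, a_9 = floor((10 + 6)/16) = 1.
  m_10 = 16*1 - 6 = 10, d_10 = (116 - 10^2)/16 = 16/16 = 1, a_10 = floor((10 + 10)/1) = 20.
  m_11 = 1*20 - 10 = 10, d_11 = (116 - 10^2)/1 = 16/1 = 16: (m_11, d_11) = (m_1, d_1) = (10, 16), so from here the quotients repeat a_1, ..., a_10; the period length is 10.
Hence the expansion of sqrt(116) is a_0 = 10 followed by the repeating block 1, 3, 2, 1, 4, 1, 2, 3, 1, 20 (period 10).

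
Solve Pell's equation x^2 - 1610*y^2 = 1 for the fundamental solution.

(x, y) = (321, 8)

First expand sqrt(1610) as a continued fraction. With x_i = (sqrt(1610) + m_i)/d_i and (m_0, d_0) = (0, 1): a_0 = floor(sqrt(1610)) = 40, since 40^2 = 1600 <= 1610 < 1681 = 41^2.
Iterate m_{i+1} = d_i*a_i - m_i, d_{i+1} = (1610 - m_{i+1}^2)/d_i, a_{i+1} = floor((a_0 + m_{i+1})/d_{i+1}):
  m_1 = 1*40 - 0 = 40, d_1 = (1610 - 40^2)/1 = 10/1 = 10, a_1 = floor((40 + 40)/10) = 8.
  m_2 = 10*8 - 40 = 40, d_2 = (1610 - 40^2)/10 = 10/10 = 1, a_2 = floor((40 + 40)/1) = 80.
  m_3 = 1*80 - 40 = 40, d_3 = (1610 - 40^2)/1 = 10/1 = 10: (m_3, d_3) = (m_1, d_1) = (40, 10), so from here the quotients repeat a_1, a_2; the period length is 2.
So sqrt(1610) = [40; (8, 80)] with period length k = 2.
k is even, so the fundamental solution of x^2 - 1610y^2 = 1 is (p_{k-1}, q_{k-1}) = (p_1, q_1); compute convergents through index 1.
Convergents (p_i = a_i*p_{i-1} + p_{i-2}, q_i = a_i*q_{i-1} + q_{i-2} with p_{-2}=0, p_{-1}=1, q_{-2}=1, q_{-1}=0):
  i=0: a_0=40, p_0 = 40*1 + 0 = 40, q_0 = 40*0 + 1 = 1.
  i=1: a_1=8, p_1 = 8*40 + 1 = 321, q_1 = 8*1 + 0 = 8.
Check: 321^2 - 1610*8^2 = 103041 - 103040 = 1, so (x, y) = (321, 8) solves the equation, and by the theorem it is the least positive solution.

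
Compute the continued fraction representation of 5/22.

[0; 4, 2, 2]

Run the Euclidean algorithm on 5 and 22; the successive quotients are the partial quotients a_0, a_1, ... (each step inverts the fractional part left over by the previous one):
  5 = 0*22 + 5, so a_0 = 0.
  22 = 4*5 + 2, so a_1 = 4.
  5 = 2*2 + 1, so a_2 = 2.
  2 = 2*1 + 0, so a_3 = 2.
The remainder reaches 0 after 4 divisions, so the expansion has 4 partial quotients, read off in order.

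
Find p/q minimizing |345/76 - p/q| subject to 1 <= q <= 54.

227/50

Expand x = 345/76 as a continued fraction with the Euclidean algorithm:
  345 = 4*76 + 41, so a_0 = 4.
  76 = 1*41 + 35, so a_1 = 1.
  41 = 1*35 + 6, so a_2 = 1.
  35 = 5*6 + 5, so a_3 = 5.
  6 = 1*5 + 1, so a_4 = 1.
  5 = 5*1 + 0, so a_5 = 5.
so x = [4; 1, 1, 5, 1, 5].
Convergents (p_i = a_i*p_{i-1} + p_{i-2}, q_i = a_i*q_{i-1} + q_{i-2} with p_{-2}=0, p_{-1}=1, q_{-2}=1, q_{-1}=0), until the denominator exceeds 54:
  i=0: a_0=4, p_0 = 4*1 + 0 = 4, q_0 = 4*0 + 1 = 1.
  i=1: a_1=1, p_1 = 1*4 + 1 = 5, q_1 = 1*1 + 0 = 1.
  i=2: a_2=1, p_2 = 1*5 + 4 = 9, q_2 = 1*1 + 1 = 2.
  i=3: a_3=5, p_3 = 5*9 + 5 = 50, q_3 = 5*2 + 1 = 11.
  i=4: a_4=1, p_4 = 1*50 + 9 = 59, q_4 = 1*11 + 2 = 13.
  i=5: a_5=5, p_5 = 5*59 + 50 = 345, q_5 = 5*13 + 11 = 76.
q_5 = 76 > 54, so the last convergent with denominator <= 54 is p_4/q_4 = 59/13.
The closest fraction with denominator <= 54 is either p_4/q_4 or the intermediate fraction (k*p_4 + p_3)/(k*q_4 + q_3) with the largest k >= 1 whose denominator stays <= 54; these approach x as k grows, and every other convergent or intermediate fraction in range is farther away.
Largest k: floor((54 - q_3)/q_4) = floor((54 - 11)/13) = 3.
That gives (3*59 + 50)/(3*13 + 11) = 227/50.
Compare the errors: |x - 59/13| = |345*13 - 59*76|/(76*13) = 1/988, and |x - 227/50| = |345*50 - 227*76|/(76*50) = 2/3800.
Cross-multiplying, 2*988 = 1976 < 3800 = 1*3800, so 2/3800 is smaller: the intermediate fraction 227/50 is closer to x than 59/13.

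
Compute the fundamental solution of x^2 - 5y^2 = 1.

First expand sqrt(5) as a continued fraction. With x_i = (sqrt(5) + m_i)/d_i and (m_0, d_0) = (0, 1): a_0 = floor(sqrt(5)) = 2, since 2^2 = 4 <= 5 < 9 = 3^2.
Iterate m_{i+1} = d_i*a_i - m_i, d_{i+1} = (5 - m_{i+1}^2)/d_i, a_{i+1} = floor((a_0 + m_{i+1})/d_{i+1}):
  m_1 = 1*2 - 0 = 2, d_1 = (5 - 2^2)/1 = 1/1 = 1, a_1 = floor((2 + 2)/1) = 4.
  m_2 = 1*4 - 2 = 2, d_2 = (5 - 2^2)/1 = 1/1 = 1: (m_2, d_2) = (m_1, d_1) = (2, 1), so from here the quotient a_1 repeats; the period length is 1.
So sqrt(5) = [2; (4)] with period length k = 1.
k is odd, so (p_{k-1}, q_{k-1}) only solves x^2 - 5y^2 = -1 and the fundamental solution of x^2 - 5y^2 = 1 is (p_{2k-1}, q_{2k-1}) = (p_1, q_1); compute convergents through index 1, running through the period twice.
Convergents (p_i = a_i*p_{i-1} + p_{i-2}, q_i = a_i*q_{i-1} + q_{i-2} with p_{-2}=0, p_{-1}=1, q_{-2}=1, q_{-1}=0):
  i=0: a_0=2, p_0 = 2*1 + 0 = 2, q_0 = 2*0 + 1 = 1.
  i=1: a_1=4, p_1 = 4*2 + 1 = 9, q_1 = 4*1 + 0 = 4.
Indeed p_0^2 - 5*q_0^2 = 4 - 5 = -1, not +1.
Check: 9^2 - 5*4^2 = 81 - 80 = 1, so (x, y) = (9, 4) solves the equation, and by the theorem it is the least positive solution.

(x, y) = (9, 4)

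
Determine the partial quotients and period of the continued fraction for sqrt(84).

[9; (6, 18)]

Write x_i = (sqrt(84) + m_i)/d_i with (m_0, d_0) = (0, 1). a_0 = floor(sqrt(84)) = 9, since 9^2 = 81 <= 84 < 100 = 10^2.
Iterate m_{i+1} = d_i*a_i - m_i, d_{i+1} = (84 - m_{i+1}^2)/d_i, a_{i+1} = floor((a_0 + m_{i+1})/d_{i+1}):
  m_1 = 1*9 - 0 = 9, d_1 = (84 - 9^2)/1 = 3/1 = 3, a_1 = floor((9 + 9)/3) = 6.
  m_2 = 3*6 - 9 = 9, d_2 = (84 - 9^2)/3 = 3/3 = 1, a_2 = floor((9 + 9)/1) = 18.
  m_3 = 1*18 - 9 = 9, d_3 = (84 - 9^2)/1 = 3/1 = 3: (m_3, d_3) = (m_1, d_1) = (9, 3), so from here the quotients repeat a_1, a_2; the period length is 2.
Hence the expansion of sqrt(84) is a_0 = 9 followed by the repeating block 6, 18 (period 2).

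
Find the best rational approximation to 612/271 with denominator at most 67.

Expand x = 612/271 as a continued fraction with the Euclidean algorithm:
  612 = 2*271 + 70, so a_0 = 2.
  271 = 3*70 + 61, so a_1 = 3.
  70 = 1*61 + 9, so a_2 = 1.
  61 = 6*9 + 7, so a_3 = 6.
  9 = 1*7 + 2, so a_4 = 1.
  7 = 3*2 + 1, so a_5 = 3.
  2 = 2*1 + 0, so a_6 = 2.
so x = [2; 3, 1, 6, 1, 3, 2].
Convergents (p_i = a_i*p_{i-1} + p_{i-2}, q_i = a_i*q_{i-1} + q_{i-2} with p_{-2}=0, p_{-1}=1, q_{-2}=1, q_{-1}=0), until the denominator exceeds 67:
  i=0: a_0=2, p_0 = 2*1 + 0 = 2, q_0 = 2*0 + 1 = 1.
  i=1: a_1=3, p_1 = 3*2 + 1 = 7, q_1 = 3*1 + 0 = 3.
  i=2: a_2=1, p_2 = 1*7 + 2 = 9, q_2 = 1*3 + 1 = 4.
  i=3: a_3=6, p_3 = 6*9 + 7 = 61, q_3 = 6*4 + 3 = 27.
  i=4: a_4=1, p_4 = 1*61 + 9 = 70, q_4 = 1*27 + 4 = 31.
  i=5: a_5=3, p_5 = 3*70 + 61 = 271, q_5 = 3*31 + 27 = 120.
q_5 = 120 > 67, so the last convergent with denominator <= 67 is p_4/q_4 = 70/31.
The closest fraction with denominator <= 67 is either p_4/q_4 or the intermediate fraction (k*p_4 + p_3)/(k*q_4 + q_3) with the largest k >= 1 whose denominator stays <= 67; these approach x as k grows, and every other convergent or intermediate fraction in range is farther away.
Largest k: floor((67 - q_3)/q_4) = floor((67 - 27)/31) = 1.
That gives (1*70 + 61)/(1*31 + 27) = 131/58.
Compare the errors: |x - 70/31| = |612*31 - 70*271|/(271*31) = 2/8401, and |x - 131/58| = |612*58 - 131*271|/(271*58) = 5/15718.
Cross-multiplying, 2*15718 = 31436 < 42005 = 5*8401, so 2/8401 is smaller: the convergent 70/31 is closer to x than 131/58.

70/31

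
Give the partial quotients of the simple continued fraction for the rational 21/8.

Run the Euclidean algorithm on 21 and 8; the successive quotients are the partial quotients a_0, a_1, ... (each step inverts the fractional part left over by the previous one):
  21 = 2*8 + 5, so a_0 = 2.
  8 = 1*5 + 3, so a_1 = 1.
  5 = 1*3 + 2, so a_2 = 1.
  3 = 1*2 + 1, so a_3 = 1.
  2 = 2*1 + 0, so a_4 = 2.
The remainder reaches 0 after 5 divisions, so the expansion has 5 partial quotients, read off in order.

[2; 1, 1, 1, 2]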